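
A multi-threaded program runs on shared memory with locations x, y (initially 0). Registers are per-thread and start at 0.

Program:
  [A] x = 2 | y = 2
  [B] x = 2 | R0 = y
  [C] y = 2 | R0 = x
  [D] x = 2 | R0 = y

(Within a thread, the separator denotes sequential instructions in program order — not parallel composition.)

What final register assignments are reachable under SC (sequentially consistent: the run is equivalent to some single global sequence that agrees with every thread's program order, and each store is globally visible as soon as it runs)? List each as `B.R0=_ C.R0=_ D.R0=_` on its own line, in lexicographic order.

outcome vector order: (B.R0,C.R0,D.R0)
|SC outcomes| = 5

B.R0=0 C.R0=2 D.R0=0
B.R0=0 C.R0=2 D.R0=2
B.R0=2 C.R0=0 D.R0=2
B.R0=2 C.R0=2 D.R0=0
B.R0=2 C.R0=2 D.R0=2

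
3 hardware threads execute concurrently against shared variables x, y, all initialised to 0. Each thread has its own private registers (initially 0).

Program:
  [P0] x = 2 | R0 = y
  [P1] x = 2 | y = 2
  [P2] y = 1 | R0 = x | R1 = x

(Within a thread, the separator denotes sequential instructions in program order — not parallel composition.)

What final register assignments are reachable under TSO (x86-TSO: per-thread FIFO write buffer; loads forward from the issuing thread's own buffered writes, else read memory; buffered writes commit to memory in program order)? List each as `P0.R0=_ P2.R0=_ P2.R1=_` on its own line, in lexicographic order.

P0.R0=0 P2.R0=0 P2.R1=0
P0.R0=0 P2.R0=0 P2.R1=2
P0.R0=0 P2.R0=2 P2.R1=2
P0.R0=1 P2.R0=0 P2.R1=0
P0.R0=1 P2.R0=0 P2.R1=2
P0.R0=1 P2.R0=2 P2.R1=2
P0.R0=2 P2.R0=0 P2.R1=0
P0.R0=2 P2.R0=0 P2.R1=2
P0.R0=2 P2.R0=2 P2.R1=2

outcome vector order: (P0.R0,P2.R0,P2.R1)
|TSO outcomes| = 9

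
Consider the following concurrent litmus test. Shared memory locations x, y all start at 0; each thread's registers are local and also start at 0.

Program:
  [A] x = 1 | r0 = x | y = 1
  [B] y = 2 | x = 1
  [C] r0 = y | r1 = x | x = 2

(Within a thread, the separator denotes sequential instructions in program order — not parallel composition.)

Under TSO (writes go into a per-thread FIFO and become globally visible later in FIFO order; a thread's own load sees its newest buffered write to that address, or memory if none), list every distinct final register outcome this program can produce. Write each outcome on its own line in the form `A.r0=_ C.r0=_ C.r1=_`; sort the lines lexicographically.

outcome vector order: (A.r0,C.r0,C.r1)
|TSO outcomes| = 9

A.r0=1 C.r0=0 C.r1=0
A.r0=1 C.r0=0 C.r1=1
A.r0=1 C.r0=1 C.r1=1
A.r0=1 C.r0=2 C.r1=0
A.r0=1 C.r0=2 C.r1=1
A.r0=2 C.r0=0 C.r1=0
A.r0=2 C.r0=0 C.r1=1
A.r0=2 C.r0=2 C.r1=0
A.r0=2 C.r0=2 C.r1=1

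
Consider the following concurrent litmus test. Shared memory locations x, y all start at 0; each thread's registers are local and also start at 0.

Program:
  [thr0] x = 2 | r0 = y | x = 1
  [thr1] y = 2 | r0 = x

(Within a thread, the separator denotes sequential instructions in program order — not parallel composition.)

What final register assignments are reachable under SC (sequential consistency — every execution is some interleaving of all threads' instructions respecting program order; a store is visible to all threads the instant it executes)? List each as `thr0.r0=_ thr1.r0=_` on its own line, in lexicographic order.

thr0.r0=0 thr1.r0=1
thr0.r0=0 thr1.r0=2
thr0.r0=2 thr1.r0=0
thr0.r0=2 thr1.r0=1
thr0.r0=2 thr1.r0=2

outcome vector order: (thr0.r0,thr1.r0)
|SC outcomes| = 5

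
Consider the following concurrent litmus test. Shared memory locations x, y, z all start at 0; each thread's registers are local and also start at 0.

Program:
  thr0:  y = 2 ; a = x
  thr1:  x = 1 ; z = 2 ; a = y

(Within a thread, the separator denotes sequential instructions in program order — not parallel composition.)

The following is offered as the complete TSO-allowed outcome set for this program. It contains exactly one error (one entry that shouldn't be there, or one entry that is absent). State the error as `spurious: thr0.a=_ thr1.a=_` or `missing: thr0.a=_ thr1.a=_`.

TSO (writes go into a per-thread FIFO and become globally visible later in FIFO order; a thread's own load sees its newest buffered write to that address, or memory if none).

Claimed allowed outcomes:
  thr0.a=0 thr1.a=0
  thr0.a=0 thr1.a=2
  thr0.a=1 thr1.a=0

outcome vector order: (thr0.a,thr1.a)
[TSO] allowed = {(0,0), (0,2), (1,0), (1,2)}
TSO∖claimed = {(1,2)}

missing: thr0.a=1 thr1.a=2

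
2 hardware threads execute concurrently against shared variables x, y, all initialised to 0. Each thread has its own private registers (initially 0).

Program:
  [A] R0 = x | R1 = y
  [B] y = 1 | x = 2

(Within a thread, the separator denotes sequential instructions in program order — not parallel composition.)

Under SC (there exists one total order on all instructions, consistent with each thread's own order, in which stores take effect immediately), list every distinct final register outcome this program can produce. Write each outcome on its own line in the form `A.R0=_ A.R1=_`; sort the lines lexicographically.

A.R0=0 A.R1=0
A.R0=0 A.R1=1
A.R0=2 A.R1=1

outcome vector order: (A.R0,A.R1)
|SC outcomes| = 3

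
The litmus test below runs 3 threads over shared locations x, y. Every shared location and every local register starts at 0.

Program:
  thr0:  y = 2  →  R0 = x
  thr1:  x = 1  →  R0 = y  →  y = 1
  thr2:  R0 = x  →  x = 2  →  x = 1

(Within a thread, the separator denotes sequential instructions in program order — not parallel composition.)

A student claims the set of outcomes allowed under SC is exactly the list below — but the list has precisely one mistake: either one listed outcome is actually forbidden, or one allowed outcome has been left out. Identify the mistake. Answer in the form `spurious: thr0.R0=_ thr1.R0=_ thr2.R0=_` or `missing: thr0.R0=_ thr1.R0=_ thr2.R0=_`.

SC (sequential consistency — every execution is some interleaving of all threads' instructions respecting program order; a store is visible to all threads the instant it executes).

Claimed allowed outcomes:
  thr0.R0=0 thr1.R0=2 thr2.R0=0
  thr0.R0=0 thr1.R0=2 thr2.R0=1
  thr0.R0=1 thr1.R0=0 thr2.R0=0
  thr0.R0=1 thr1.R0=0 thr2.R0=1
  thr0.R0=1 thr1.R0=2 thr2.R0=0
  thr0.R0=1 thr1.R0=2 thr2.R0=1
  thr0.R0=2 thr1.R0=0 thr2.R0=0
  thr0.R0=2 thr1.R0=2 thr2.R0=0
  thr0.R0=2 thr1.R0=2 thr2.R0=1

missing: thr0.R0=2 thr1.R0=0 thr2.R0=1

outcome vector order: (thr0.R0,thr1.R0,thr2.R0)
SC: 10 outcomes — {020, 021, 100, 101, 120, 121, 200, 201, 220, 221}
SC∖claimed = {201}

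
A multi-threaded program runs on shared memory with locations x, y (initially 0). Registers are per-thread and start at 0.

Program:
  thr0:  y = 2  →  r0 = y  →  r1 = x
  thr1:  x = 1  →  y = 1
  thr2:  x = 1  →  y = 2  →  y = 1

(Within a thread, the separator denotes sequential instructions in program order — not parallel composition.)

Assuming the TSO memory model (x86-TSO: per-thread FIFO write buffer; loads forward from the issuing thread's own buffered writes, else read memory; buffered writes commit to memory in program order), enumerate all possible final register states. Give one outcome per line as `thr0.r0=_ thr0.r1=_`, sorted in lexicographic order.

outcome vector order: (thr0.r0,thr0.r1)
|TSO outcomes| = 3

thr0.r0=1 thr0.r1=1
thr0.r0=2 thr0.r1=0
thr0.r0=2 thr0.r1=1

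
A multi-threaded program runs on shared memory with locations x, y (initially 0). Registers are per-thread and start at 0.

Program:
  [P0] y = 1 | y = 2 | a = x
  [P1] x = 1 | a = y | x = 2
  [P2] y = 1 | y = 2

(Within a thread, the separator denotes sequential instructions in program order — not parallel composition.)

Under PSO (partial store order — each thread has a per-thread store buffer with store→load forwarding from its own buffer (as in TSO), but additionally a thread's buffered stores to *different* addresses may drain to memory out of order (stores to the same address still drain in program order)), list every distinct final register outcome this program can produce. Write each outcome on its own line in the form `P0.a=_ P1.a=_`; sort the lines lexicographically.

outcome vector order: (P0.a,P1.a)
|PSO outcomes| = 9

P0.a=0 P1.a=0
P0.a=0 P1.a=1
P0.a=0 P1.a=2
P0.a=1 P1.a=0
P0.a=1 P1.a=1
P0.a=1 P1.a=2
P0.a=2 P1.a=0
P0.a=2 P1.a=1
P0.a=2 P1.a=2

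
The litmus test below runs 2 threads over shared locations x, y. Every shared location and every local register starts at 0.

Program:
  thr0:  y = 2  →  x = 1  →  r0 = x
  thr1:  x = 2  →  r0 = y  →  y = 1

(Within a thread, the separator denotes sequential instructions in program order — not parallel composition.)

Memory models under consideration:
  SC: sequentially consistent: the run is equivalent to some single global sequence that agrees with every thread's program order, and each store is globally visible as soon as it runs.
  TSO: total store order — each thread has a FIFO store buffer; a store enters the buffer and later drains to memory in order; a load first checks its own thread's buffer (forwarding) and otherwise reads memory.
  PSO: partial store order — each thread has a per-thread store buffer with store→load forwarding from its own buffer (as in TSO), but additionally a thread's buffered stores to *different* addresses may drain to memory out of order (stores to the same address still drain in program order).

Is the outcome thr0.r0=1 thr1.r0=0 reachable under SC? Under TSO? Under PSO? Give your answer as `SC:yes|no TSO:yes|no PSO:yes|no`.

SC:yes TSO:yes PSO:yes

outcome vector order: (thr0.r0,thr1.r0)
[SC] allowed = {1/0; 1/2; 2/2}
[TSO] allowed = {1/0; 1/2; 2/0; 2/2}
[PSO] allowed = {1/0; 1/2; 2/0; 2/2}
target 1/0 ∈ {SC,TSO,PSO}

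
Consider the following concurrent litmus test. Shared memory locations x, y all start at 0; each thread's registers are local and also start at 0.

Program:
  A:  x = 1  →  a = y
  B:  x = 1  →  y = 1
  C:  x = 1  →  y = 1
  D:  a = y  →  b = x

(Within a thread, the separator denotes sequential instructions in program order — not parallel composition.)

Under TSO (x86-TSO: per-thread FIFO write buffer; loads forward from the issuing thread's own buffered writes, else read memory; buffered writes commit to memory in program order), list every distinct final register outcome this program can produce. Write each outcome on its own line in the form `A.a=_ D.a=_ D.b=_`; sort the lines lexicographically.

outcome vector order: (A.a,D.a,D.b)
|TSO outcomes| = 6

A.a=0 D.a=0 D.b=0
A.a=0 D.a=0 D.b=1
A.a=0 D.a=1 D.b=1
A.a=1 D.a=0 D.b=0
A.a=1 D.a=0 D.b=1
A.a=1 D.a=1 D.b=1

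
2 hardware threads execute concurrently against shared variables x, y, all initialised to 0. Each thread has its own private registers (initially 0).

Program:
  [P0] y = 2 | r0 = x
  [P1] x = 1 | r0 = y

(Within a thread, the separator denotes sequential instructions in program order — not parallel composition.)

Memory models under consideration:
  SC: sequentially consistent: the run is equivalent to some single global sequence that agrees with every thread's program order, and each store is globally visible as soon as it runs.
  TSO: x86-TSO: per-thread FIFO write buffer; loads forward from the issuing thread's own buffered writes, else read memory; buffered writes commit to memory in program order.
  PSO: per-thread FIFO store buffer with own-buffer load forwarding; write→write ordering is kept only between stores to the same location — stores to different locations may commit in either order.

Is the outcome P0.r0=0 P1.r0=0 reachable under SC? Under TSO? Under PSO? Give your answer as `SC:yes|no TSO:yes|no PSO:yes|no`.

SC:no TSO:yes PSO:yes

outcome vector order: (P0.r0,P1.r0)
SC: 3 outcomes — {<0 2>, <1 0>, <1 2>}
TSO: 4 outcomes — {<0 0>, <0 2>, <1 0>, <1 2>}
PSO: 4 outcomes — {<0 0>, <0 2>, <1 0>, <1 2>}
target <0 0> ∈ {TSO,PSO}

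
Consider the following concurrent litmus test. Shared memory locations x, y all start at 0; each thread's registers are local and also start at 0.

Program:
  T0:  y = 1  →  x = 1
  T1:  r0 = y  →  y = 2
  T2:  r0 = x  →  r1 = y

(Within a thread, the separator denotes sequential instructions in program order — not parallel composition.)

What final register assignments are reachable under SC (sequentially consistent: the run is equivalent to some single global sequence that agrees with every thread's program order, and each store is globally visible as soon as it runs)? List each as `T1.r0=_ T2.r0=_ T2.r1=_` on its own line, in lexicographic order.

outcome vector order: (T1.r0,T2.r0,T2.r1)
|SC outcomes| = 10

T1.r0=0 T2.r0=0 T2.r1=0
T1.r0=0 T2.r0=0 T2.r1=1
T1.r0=0 T2.r0=0 T2.r1=2
T1.r0=0 T2.r0=1 T2.r1=1
T1.r0=0 T2.r0=1 T2.r1=2
T1.r0=1 T2.r0=0 T2.r1=0
T1.r0=1 T2.r0=0 T2.r1=1
T1.r0=1 T2.r0=0 T2.r1=2
T1.r0=1 T2.r0=1 T2.r1=1
T1.r0=1 T2.r0=1 T2.r1=2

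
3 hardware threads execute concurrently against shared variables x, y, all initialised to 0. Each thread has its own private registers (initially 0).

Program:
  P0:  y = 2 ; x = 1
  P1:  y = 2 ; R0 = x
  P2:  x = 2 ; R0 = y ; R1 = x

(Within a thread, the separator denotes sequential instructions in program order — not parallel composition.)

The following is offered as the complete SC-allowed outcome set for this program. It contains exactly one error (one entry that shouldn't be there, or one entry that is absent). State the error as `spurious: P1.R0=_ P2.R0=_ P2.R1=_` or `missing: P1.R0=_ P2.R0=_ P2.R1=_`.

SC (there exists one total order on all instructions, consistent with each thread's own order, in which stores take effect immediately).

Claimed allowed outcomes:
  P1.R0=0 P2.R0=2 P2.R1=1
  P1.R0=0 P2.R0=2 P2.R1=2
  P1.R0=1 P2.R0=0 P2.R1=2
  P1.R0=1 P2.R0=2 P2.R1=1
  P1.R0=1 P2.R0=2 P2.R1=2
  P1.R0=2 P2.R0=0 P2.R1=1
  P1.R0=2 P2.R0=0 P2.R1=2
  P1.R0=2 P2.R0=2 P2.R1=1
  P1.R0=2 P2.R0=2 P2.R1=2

missing: P1.R0=1 P2.R0=0 P2.R1=1

outcome vector order: (P1.R0,P2.R0,P2.R1)
[SC] allowed = {021 022 101 102 121 122 201 202 221 222}
SC∖claimed = {101}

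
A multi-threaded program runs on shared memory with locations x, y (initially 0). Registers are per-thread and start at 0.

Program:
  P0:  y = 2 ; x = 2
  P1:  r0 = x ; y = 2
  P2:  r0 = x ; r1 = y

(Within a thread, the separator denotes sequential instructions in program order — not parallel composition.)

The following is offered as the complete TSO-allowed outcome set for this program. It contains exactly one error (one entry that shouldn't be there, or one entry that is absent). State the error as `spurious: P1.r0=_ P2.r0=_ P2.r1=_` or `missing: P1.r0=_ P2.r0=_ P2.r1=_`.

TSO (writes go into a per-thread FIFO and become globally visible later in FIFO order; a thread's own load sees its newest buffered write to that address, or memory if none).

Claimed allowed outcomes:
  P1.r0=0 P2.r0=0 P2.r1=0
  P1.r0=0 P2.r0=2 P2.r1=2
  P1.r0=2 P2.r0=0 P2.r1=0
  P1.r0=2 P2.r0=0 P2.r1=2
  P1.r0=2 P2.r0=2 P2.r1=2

outcome vector order: (P1.r0,P2.r0,P2.r1)
[TSO] allowed = {000 002 022 200 202 222}
TSO∖claimed = {002}

missing: P1.r0=0 P2.r0=0 P2.r1=2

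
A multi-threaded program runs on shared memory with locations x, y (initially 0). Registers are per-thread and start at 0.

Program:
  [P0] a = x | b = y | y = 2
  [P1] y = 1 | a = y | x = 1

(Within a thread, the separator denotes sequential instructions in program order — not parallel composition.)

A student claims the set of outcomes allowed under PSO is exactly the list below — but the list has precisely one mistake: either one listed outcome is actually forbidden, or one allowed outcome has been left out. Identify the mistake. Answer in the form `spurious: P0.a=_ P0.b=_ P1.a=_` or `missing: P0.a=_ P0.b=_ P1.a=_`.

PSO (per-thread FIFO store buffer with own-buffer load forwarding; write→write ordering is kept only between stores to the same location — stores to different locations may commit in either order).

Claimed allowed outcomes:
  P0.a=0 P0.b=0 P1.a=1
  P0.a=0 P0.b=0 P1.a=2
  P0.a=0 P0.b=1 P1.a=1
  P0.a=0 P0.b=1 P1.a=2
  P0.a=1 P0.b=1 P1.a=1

outcome vector order: (P0.a,P0.b,P1.a)
[PSO] allowed = {<0 0 1>, <0 0 2>, <0 1 1>, <0 1 2>, <1 0 1>, <1 1 1>}
PSO∖claimed = {<1 0 1>}

missing: P0.a=1 P0.b=0 P1.a=1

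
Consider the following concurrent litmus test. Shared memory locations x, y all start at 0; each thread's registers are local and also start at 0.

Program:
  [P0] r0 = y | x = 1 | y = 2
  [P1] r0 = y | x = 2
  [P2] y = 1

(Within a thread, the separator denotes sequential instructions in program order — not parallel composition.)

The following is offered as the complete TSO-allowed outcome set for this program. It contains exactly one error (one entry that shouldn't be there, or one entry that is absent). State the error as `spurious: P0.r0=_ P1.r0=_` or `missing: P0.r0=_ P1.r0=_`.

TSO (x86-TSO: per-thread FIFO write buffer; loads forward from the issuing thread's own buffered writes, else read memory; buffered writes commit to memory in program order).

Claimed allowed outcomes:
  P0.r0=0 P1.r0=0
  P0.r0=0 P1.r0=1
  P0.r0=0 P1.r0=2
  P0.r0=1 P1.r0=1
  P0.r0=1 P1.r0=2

missing: P0.r0=1 P1.r0=0

outcome vector order: (P0.r0,P1.r0)
TSO: 6 outcomes — {<0 0>; <0 1>; <0 2>; <1 0>; <1 1>; <1 2>}
TSO∖claimed = {<1 0>}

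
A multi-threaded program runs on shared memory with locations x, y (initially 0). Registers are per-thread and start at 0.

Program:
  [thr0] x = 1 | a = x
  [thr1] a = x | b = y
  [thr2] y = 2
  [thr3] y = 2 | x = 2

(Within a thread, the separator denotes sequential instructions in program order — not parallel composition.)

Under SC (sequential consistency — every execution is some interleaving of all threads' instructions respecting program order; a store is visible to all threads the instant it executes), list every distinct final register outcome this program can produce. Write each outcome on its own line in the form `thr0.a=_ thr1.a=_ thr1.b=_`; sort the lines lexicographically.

outcome vector order: (thr0.a,thr1.a,thr1.b)
|SC outcomes| = 10

thr0.a=1 thr1.a=0 thr1.b=0
thr0.a=1 thr1.a=0 thr1.b=2
thr0.a=1 thr1.a=1 thr1.b=0
thr0.a=1 thr1.a=1 thr1.b=2
thr0.a=1 thr1.a=2 thr1.b=2
thr0.a=2 thr1.a=0 thr1.b=0
thr0.a=2 thr1.a=0 thr1.b=2
thr0.a=2 thr1.a=1 thr1.b=0
thr0.a=2 thr1.a=1 thr1.b=2
thr0.a=2 thr1.a=2 thr1.b=2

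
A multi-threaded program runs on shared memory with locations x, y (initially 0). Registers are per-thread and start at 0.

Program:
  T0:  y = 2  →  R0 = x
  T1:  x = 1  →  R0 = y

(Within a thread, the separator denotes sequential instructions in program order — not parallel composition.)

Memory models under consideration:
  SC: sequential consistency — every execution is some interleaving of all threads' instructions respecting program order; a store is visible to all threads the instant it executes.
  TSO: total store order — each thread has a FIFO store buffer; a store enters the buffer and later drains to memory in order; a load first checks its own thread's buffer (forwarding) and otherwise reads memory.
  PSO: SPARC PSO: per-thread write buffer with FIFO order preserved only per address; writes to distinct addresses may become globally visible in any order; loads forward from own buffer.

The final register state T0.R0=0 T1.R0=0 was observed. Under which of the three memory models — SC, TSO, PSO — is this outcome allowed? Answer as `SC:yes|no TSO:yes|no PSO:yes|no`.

SC:no TSO:yes PSO:yes

outcome vector order: (T0.R0,T1.R0)
under SC → 0/2 1/0 1/2
under TSO → 0/0 0/2 1/0 1/2
under PSO → 0/0 0/2 1/0 1/2
target 0/0 ∈ {TSO,PSO}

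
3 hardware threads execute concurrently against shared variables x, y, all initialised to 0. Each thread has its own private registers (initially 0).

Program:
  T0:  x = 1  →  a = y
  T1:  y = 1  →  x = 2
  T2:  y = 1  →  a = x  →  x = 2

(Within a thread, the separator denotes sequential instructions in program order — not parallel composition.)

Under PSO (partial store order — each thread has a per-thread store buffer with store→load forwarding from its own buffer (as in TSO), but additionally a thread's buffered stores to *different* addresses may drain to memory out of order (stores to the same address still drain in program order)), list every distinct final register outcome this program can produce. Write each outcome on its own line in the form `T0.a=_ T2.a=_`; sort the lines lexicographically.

T0.a=0 T2.a=0
T0.a=0 T2.a=1
T0.a=0 T2.a=2
T0.a=1 T2.a=0
T0.a=1 T2.a=1
T0.a=1 T2.a=2

outcome vector order: (T0.a,T2.a)
|PSO outcomes| = 6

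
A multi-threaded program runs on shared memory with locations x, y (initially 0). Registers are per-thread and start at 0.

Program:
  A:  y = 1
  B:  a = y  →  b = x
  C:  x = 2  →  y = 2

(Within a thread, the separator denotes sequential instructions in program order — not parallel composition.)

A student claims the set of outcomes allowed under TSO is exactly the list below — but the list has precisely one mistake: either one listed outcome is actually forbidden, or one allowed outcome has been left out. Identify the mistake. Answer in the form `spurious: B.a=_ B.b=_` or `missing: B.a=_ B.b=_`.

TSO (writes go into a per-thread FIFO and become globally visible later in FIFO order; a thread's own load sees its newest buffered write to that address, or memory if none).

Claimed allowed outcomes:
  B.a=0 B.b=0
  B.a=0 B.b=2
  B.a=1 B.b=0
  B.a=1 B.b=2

missing: B.a=2 B.b=2

outcome vector order: (B.a,B.b)
TSO: 5 outcomes — {(0,0) (0,2) (1,0) (1,2) (2,2)}
TSO∖claimed = {(2,2)}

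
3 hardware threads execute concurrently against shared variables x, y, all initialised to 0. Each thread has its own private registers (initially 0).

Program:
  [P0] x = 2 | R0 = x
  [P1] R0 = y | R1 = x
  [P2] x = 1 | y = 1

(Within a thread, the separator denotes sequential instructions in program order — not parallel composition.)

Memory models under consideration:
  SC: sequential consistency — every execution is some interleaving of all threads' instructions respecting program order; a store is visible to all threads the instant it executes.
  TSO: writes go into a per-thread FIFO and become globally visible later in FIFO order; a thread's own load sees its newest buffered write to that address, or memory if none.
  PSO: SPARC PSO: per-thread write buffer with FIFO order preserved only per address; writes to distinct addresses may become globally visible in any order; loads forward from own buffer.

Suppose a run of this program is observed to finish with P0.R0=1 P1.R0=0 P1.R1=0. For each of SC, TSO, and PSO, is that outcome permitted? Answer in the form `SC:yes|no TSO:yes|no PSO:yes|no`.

SC:yes TSO:yes PSO:yes

outcome vector order: (P0.R0,P1.R0,P1.R1)
[SC] allowed = {<1 0 0> <1 0 1> <1 0 2> <1 1 1> <2 0 0> <2 0 1> <2 0 2> <2 1 1> <2 1 2>}
[TSO] allowed = {<1 0 0> <1 0 1> <1 0 2> <1 1 1> <2 0 0> <2 0 1> <2 0 2> <2 1 1> <2 1 2>}
[PSO] allowed = {<1 0 0> <1 0 1> <1 0 2> <1 1 0> <1 1 1> <1 1 2> <2 0 0> <2 0 1> <2 0 2> <2 1 0> <2 1 1> <2 1 2>}
target <1 0 0> ∈ {SC,TSO,PSO}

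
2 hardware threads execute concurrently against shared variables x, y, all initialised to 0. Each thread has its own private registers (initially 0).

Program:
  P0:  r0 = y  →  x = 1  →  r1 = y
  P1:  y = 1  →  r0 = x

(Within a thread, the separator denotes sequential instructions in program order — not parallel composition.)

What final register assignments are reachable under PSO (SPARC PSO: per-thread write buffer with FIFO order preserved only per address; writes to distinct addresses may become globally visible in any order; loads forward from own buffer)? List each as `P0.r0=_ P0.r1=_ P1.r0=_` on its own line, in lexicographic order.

outcome vector order: (P0.r0,P0.r1,P1.r0)
|PSO outcomes| = 6

P0.r0=0 P0.r1=0 P1.r0=0
P0.r0=0 P0.r1=0 P1.r0=1
P0.r0=0 P0.r1=1 P1.r0=0
P0.r0=0 P0.r1=1 P1.r0=1
P0.r0=1 P0.r1=1 P1.r0=0
P0.r0=1 P0.r1=1 P1.r0=1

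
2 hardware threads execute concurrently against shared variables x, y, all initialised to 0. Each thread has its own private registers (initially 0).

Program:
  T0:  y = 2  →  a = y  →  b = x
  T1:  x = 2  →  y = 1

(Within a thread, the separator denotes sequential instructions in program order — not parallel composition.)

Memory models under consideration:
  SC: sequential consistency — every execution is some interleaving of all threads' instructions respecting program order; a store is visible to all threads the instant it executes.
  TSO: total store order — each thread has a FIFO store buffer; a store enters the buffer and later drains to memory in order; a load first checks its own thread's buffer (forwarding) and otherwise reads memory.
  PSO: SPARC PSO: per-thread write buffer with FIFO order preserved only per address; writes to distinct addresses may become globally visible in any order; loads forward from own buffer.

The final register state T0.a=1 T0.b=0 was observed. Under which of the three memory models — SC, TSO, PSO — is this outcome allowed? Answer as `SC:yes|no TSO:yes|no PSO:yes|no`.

outcome vector order: (T0.a,T0.b)
SC: 3 outcomes — {1/2; 2/0; 2/2}
TSO: 3 outcomes — {1/2; 2/0; 2/2}
PSO: 4 outcomes — {1/0; 1/2; 2/0; 2/2}
target 1/0 ∈ {PSO}

SC:no TSO:no PSO:yes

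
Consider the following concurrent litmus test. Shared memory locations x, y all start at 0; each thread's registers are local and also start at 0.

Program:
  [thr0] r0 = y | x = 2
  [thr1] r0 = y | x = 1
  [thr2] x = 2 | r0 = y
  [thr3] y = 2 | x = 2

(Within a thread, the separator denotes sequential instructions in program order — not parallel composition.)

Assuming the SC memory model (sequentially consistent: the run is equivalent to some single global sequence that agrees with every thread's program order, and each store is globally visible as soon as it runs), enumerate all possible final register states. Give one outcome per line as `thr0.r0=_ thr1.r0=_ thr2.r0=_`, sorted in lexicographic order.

thr0.r0=0 thr1.r0=0 thr2.r0=0
thr0.r0=0 thr1.r0=0 thr2.r0=2
thr0.r0=0 thr1.r0=2 thr2.r0=0
thr0.r0=0 thr1.r0=2 thr2.r0=2
thr0.r0=2 thr1.r0=0 thr2.r0=0
thr0.r0=2 thr1.r0=0 thr2.r0=2
thr0.r0=2 thr1.r0=2 thr2.r0=0
thr0.r0=2 thr1.r0=2 thr2.r0=2

outcome vector order: (thr0.r0,thr1.r0,thr2.r0)
|SC outcomes| = 8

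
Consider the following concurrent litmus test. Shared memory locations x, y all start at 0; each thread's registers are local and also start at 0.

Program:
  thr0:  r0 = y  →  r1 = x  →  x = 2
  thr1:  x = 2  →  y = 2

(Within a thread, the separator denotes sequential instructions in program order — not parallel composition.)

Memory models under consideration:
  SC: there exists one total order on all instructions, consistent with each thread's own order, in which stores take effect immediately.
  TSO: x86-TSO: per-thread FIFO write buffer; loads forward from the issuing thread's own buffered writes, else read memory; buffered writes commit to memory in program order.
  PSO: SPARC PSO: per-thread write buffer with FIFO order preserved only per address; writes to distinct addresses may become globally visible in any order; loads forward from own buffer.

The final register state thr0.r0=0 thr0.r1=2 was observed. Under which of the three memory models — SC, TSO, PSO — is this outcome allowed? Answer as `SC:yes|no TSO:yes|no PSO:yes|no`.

outcome vector order: (thr0.r0,thr0.r1)
SC (3): <0 0>, <0 2>, <2 2>
TSO (3): <0 0>, <0 2>, <2 2>
PSO (4): <0 0>, <0 2>, <2 0>, <2 2>
target <0 2> ∈ {SC,TSO,PSO}

SC:yes TSO:yes PSO:yes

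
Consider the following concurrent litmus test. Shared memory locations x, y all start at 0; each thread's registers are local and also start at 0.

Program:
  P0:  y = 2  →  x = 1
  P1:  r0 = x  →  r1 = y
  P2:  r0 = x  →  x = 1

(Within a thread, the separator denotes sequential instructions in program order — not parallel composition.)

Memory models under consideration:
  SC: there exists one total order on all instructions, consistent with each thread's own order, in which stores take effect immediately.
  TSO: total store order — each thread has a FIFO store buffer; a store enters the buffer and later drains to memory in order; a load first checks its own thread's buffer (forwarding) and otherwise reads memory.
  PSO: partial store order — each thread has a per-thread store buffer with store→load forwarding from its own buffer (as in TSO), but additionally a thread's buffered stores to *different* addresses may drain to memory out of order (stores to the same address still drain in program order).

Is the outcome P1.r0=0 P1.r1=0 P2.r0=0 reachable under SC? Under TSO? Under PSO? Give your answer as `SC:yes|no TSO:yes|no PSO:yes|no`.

SC:yes TSO:yes PSO:yes

outcome vector order: (P1.r0,P1.r1,P2.r0)
SC (7): (0,0,0), (0,0,1), (0,2,0), (0,2,1), (1,0,0), (1,2,0), (1,2,1)
TSO (7): (0,0,0), (0,0,1), (0,2,0), (0,2,1), (1,0,0), (1,2,0), (1,2,1)
PSO (8): (0,0,0), (0,0,1), (0,2,0), (0,2,1), (1,0,0), (1,0,1), (1,2,0), (1,2,1)
target (0,0,0) ∈ {SC,TSO,PSO}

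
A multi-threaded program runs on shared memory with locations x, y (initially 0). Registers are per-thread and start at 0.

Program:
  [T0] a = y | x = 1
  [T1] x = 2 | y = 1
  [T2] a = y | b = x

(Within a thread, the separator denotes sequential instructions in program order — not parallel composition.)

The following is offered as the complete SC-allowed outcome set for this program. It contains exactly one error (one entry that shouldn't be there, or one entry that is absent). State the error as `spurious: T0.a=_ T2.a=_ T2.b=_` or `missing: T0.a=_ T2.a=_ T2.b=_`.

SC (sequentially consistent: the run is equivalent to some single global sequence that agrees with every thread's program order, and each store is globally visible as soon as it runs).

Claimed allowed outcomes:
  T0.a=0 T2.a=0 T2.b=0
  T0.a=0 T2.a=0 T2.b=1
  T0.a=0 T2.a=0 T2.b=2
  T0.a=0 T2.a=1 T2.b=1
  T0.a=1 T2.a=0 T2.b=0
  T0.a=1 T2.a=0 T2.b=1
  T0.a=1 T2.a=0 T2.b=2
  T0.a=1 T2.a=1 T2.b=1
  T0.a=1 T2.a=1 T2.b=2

outcome vector order: (T0.a,T2.a,T2.b)
under SC → <0 0 0> <0 0 1> <0 0 2> <0 1 1> <0 1 2> <1 0 0> <1 0 1> <1 0 2> <1 1 1> <1 1 2>
SC∖claimed = {<0 1 2>}

missing: T0.a=0 T2.a=1 T2.b=2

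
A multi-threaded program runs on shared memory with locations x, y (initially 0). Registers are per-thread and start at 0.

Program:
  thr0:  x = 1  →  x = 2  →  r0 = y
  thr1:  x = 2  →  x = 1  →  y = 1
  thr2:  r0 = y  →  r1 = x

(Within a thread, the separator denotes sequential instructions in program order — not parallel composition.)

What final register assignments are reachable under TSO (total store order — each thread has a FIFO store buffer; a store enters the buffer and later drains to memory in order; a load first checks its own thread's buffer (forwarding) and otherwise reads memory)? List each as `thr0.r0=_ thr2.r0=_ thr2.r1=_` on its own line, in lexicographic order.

outcome vector order: (thr0.r0,thr2.r0,thr2.r1)
|TSO outcomes| = 10

thr0.r0=0 thr2.r0=0 thr2.r1=0
thr0.r0=0 thr2.r0=0 thr2.r1=1
thr0.r0=0 thr2.r0=0 thr2.r1=2
thr0.r0=0 thr2.r0=1 thr2.r1=1
thr0.r0=0 thr2.r0=1 thr2.r1=2
thr0.r0=1 thr2.r0=0 thr2.r1=0
thr0.r0=1 thr2.r0=0 thr2.r1=1
thr0.r0=1 thr2.r0=0 thr2.r1=2
thr0.r0=1 thr2.r0=1 thr2.r1=1
thr0.r0=1 thr2.r0=1 thr2.r1=2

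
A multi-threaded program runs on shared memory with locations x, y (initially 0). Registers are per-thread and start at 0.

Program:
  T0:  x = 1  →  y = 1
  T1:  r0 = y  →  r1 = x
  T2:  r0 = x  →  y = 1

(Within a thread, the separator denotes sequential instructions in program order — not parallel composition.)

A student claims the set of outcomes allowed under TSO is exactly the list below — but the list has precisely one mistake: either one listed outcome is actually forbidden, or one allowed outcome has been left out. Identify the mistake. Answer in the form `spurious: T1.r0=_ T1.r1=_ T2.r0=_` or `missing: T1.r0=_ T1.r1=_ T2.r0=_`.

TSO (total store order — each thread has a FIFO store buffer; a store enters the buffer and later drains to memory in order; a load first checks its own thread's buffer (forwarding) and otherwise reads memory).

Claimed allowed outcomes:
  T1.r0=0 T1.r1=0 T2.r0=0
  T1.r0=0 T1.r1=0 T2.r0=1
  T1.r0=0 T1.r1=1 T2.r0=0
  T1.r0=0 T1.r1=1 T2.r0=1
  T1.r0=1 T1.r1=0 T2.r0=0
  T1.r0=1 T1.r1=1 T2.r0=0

missing: T1.r0=1 T1.r1=1 T2.r0=1

outcome vector order: (T1.r0,T1.r1,T2.r0)
TSO: 7 outcomes — {(0,0,0) (0,0,1) (0,1,0) (0,1,1) (1,0,0) (1,1,0) (1,1,1)}
TSO∖claimed = {(1,1,1)}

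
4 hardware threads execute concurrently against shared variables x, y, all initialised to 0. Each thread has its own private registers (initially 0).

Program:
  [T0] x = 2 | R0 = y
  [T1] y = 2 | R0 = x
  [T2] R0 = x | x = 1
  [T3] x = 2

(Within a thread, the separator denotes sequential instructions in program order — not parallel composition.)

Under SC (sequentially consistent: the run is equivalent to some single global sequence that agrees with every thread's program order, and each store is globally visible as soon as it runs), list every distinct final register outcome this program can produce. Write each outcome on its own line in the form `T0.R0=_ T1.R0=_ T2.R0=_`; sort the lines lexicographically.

outcome vector order: (T0.R0,T1.R0,T2.R0)
|SC outcomes| = 10

T0.R0=0 T1.R0=1 T2.R0=0
T0.R0=0 T1.R0=1 T2.R0=2
T0.R0=0 T1.R0=2 T2.R0=0
T0.R0=0 T1.R0=2 T2.R0=2
T0.R0=2 T1.R0=0 T2.R0=0
T0.R0=2 T1.R0=0 T2.R0=2
T0.R0=2 T1.R0=1 T2.R0=0
T0.R0=2 T1.R0=1 T2.R0=2
T0.R0=2 T1.R0=2 T2.R0=0
T0.R0=2 T1.R0=2 T2.R0=2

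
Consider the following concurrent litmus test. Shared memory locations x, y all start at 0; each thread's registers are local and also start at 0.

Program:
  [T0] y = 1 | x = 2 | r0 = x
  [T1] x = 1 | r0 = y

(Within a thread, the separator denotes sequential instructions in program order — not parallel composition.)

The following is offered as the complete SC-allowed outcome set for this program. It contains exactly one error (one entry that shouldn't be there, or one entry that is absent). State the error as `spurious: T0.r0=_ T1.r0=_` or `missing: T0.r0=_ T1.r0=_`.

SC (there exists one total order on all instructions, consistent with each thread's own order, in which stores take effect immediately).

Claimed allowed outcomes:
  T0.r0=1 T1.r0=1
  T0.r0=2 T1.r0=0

outcome vector order: (T0.r0,T1.r0)
[SC] allowed = {(1,1), (2,0), (2,1)}
SC∖claimed = {(2,1)}

missing: T0.r0=2 T1.r0=1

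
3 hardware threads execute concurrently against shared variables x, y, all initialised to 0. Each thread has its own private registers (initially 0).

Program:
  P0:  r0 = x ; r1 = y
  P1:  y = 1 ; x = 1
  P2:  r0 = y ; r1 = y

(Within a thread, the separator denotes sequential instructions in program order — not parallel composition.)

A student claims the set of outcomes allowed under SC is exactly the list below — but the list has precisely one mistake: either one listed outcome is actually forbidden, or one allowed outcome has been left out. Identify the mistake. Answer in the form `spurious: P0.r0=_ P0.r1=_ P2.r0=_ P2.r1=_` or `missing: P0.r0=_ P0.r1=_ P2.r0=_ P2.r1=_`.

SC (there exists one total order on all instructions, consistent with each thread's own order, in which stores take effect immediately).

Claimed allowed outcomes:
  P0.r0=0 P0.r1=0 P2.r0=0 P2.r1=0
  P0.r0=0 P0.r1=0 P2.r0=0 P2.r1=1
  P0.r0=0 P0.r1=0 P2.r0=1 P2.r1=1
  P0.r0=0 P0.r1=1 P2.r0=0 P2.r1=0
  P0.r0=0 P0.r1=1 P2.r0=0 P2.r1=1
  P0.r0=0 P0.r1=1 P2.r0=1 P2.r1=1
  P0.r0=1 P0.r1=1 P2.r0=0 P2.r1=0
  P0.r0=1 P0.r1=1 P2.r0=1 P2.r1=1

missing: P0.r0=1 P0.r1=1 P2.r0=0 P2.r1=1

outcome vector order: (P0.r0,P0.r1,P2.r0,P2.r1)
under SC → <0 0 0 0> <0 0 0 1> <0 0 1 1> <0 1 0 0> <0 1 0 1> <0 1 1 1> <1 1 0 0> <1 1 0 1> <1 1 1 1>
SC∖claimed = {<1 1 0 1>}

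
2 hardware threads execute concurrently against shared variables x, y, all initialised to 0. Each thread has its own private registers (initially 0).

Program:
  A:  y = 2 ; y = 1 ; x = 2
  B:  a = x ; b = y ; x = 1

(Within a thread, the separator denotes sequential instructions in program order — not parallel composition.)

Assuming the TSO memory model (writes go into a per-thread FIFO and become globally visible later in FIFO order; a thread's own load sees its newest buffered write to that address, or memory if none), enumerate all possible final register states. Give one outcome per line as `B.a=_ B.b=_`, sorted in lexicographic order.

outcome vector order: (B.a,B.b)
|TSO outcomes| = 4

B.a=0 B.b=0
B.a=0 B.b=1
B.a=0 B.b=2
B.a=2 B.b=1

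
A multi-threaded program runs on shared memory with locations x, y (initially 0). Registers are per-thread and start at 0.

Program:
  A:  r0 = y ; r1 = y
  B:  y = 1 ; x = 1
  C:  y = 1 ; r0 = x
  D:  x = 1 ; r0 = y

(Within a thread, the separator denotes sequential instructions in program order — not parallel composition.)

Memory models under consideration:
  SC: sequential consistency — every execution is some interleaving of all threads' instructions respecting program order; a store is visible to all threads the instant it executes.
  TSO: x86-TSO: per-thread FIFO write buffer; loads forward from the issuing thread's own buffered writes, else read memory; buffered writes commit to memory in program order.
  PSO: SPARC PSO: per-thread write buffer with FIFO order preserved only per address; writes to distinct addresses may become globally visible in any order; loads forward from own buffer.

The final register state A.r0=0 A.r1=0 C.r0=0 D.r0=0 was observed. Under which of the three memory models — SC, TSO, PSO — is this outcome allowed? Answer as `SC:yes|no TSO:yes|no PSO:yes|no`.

SC:no TSO:yes PSO:yes

outcome vector order: (A.r0,A.r1,C.r0,D.r0)
SC (9): 0001, 0010, 0011, 0101, 0110, 0111, 1101, 1110, 1111
TSO (12): 0000, 0001, 0010, 0011, 0100, 0101, 0110, 0111, 1100, 1101, 1110, 1111
PSO (12): 0000, 0001, 0010, 0011, 0100, 0101, 0110, 0111, 1100, 1101, 1110, 1111
target 0000 ∈ {TSO,PSO}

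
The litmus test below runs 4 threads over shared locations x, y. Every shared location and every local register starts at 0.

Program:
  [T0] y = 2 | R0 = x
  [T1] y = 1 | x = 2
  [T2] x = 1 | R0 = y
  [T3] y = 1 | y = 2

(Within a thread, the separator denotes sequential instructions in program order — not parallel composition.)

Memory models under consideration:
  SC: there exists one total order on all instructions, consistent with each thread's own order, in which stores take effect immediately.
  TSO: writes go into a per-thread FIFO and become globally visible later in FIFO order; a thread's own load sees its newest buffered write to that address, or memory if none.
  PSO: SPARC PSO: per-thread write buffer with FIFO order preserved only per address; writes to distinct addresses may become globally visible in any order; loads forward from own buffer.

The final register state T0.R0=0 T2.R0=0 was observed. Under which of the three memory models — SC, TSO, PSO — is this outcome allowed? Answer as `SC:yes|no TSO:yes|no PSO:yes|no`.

outcome vector order: (T0.R0,T2.R0)
under SC → (0,1) (0,2) (1,0) (1,1) (1,2) (2,0) (2,1) (2,2)
under TSO → (0,0) (0,1) (0,2) (1,0) (1,1) (1,2) (2,0) (2,1) (2,2)
under PSO → (0,0) (0,1) (0,2) (1,0) (1,1) (1,2) (2,0) (2,1) (2,2)
target (0,0) ∈ {TSO,PSO}

SC:no TSO:yes PSO:yes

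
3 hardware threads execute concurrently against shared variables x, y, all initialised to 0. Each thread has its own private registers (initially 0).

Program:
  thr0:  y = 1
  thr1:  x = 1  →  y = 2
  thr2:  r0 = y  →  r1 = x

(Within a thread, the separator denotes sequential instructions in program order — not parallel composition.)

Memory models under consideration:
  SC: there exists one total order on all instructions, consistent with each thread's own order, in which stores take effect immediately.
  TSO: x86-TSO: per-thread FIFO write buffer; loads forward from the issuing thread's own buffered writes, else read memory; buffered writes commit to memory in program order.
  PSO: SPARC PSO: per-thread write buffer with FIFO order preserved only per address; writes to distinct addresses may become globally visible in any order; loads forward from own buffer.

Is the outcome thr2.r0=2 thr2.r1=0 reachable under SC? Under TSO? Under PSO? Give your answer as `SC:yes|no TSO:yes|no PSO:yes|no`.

SC:no TSO:no PSO:yes

outcome vector order: (thr2.r0,thr2.r1)
[SC] allowed = {(0,0), (0,1), (1,0), (1,1), (2,1)}
[TSO] allowed = {(0,0), (0,1), (1,0), (1,1), (2,1)}
[PSO] allowed = {(0,0), (0,1), (1,0), (1,1), (2,0), (2,1)}
target (2,0) ∈ {PSO}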